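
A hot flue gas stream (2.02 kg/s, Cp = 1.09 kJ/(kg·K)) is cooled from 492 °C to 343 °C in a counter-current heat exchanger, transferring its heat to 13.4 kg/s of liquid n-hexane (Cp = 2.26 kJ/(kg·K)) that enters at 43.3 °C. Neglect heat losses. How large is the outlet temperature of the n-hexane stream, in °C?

T_c,out = 54.1 °C

Heat released by hot stream: Q = 2.02 × 1.09 × (492 − 343) = 328.07 kJ/s
Energy balance on cold side (adiabatic exchanger): Q = ṁ_c·Cp_c·(T_c,out − T_c,in)
T_c,out = 43.3 + 328.07/(13.4 × 2.26) = 54.133 °C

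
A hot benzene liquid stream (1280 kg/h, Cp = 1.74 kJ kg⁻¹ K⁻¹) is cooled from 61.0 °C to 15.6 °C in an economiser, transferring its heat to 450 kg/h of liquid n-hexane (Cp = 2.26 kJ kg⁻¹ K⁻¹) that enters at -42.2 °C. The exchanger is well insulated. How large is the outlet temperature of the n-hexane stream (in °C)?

Heat released by hot stream: Q = 1280 × 1.74 × (61.0 − 15.6) = 101110 kJ/h
Energy balance on cold side (adiabatic exchanger): Q = ṁ_c·Cp_c·(T_c,out − T_c,in)
T_c,out = -42.2 + 101110/(450 × 2.26) = 57.225 °C

T_c,out = 57.2 °C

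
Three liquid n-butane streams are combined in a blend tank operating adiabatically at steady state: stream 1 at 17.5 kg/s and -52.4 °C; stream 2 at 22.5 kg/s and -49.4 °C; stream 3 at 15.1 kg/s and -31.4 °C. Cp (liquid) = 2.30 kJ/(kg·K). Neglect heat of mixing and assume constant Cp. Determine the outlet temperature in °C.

No heat crosses the boundary, so H_out = H_in.
T_out = Σ ṁᵢCp,ᵢTᵢ / Σ ṁᵢCp,ᵢ
      = -5756.1 / 126.73 = -45.42 °C

T_out = -45.4 °C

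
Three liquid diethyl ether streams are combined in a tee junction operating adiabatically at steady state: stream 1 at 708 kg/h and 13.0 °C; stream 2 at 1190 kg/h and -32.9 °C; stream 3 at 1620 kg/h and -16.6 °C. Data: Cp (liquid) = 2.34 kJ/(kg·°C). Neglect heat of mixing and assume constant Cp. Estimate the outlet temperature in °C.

T_out = -16.2 °C

Energy balance with Q = 0: Σ ṁᵢCp,ᵢ(T_out − Tᵢ) = 0
T_out = Σ ṁᵢCp,ᵢTᵢ / Σ ṁᵢCp,ᵢ
      = -133000 / 8232.1 = -16.157 °C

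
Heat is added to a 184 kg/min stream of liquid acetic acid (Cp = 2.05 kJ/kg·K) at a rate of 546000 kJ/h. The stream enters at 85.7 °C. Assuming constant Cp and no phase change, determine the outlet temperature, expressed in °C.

T_out = 110 °C

Q = 546000 kJ/h = 9100 kJ/min
ΔT = Q/(ṁ·Cp) = 9100/(184×2.05) = 24.125 K
T_out = 85.7 + 24.125 = 109.83 °C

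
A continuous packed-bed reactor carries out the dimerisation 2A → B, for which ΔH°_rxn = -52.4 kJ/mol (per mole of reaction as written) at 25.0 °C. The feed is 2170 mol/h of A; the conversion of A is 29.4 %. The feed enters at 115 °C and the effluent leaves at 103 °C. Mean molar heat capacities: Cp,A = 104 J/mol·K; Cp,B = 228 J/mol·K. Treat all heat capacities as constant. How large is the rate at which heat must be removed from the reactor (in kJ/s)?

Extent of reaction ξ = 0.294 × 2170 / 2 = 318.99 mol/h
Reaction term: ξ·ΔH°_rxn = 318.99 × -52.4 = -16715 kJ/h
Sensible, feed 115→25 °C: -20311 kJ/h
Outlet flows (mol/h): A 1532, B 318.99
Sensible, products 25→103 °C: 18101 kJ/h
Q = ΔH = -18926 kJ/h = -5.2571 kW
Heat removed = 5.2571 kJ/s

Q_out = 5.26 kJ/s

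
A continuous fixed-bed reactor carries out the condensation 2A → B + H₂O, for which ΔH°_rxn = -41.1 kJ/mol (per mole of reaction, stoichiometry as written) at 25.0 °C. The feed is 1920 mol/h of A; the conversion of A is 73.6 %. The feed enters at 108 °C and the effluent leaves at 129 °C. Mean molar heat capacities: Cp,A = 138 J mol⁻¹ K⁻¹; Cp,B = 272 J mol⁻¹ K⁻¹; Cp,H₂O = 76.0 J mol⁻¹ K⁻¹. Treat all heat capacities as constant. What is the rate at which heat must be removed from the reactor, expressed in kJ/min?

Q_out = 303 kJ/min

Extent of reaction ξ = 0.736 × 1920 / 2 = 706.56 mol/h
Reaction term: ξ·ΔH°_rxn = 706.56 × -41.1 = -29040 kJ/h
Sensible, feed 108→25 °C: -21992 kJ/h
Outlet flows (mol/h): A 506.88, B 706.56, H₂O 706.56
Sensible, products 25→129 °C: 32847 kJ/h
Q = ΔH = -18185 kJ/h = -5.0513 kW
Heat removed = 303.08 kJ/min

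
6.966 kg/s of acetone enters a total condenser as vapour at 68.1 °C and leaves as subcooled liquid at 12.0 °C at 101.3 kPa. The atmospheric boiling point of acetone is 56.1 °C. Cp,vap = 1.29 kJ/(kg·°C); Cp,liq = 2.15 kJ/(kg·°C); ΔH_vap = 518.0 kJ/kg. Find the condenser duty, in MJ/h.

Q_c = 15800 MJ/h

vapour 68.1→56.1 °C: -15.48 kJ/kg
condensation at 56.1 °C: -518 kJ/kg
liquid 56.1→12.0 °C: -94.815 kJ/kg
Δh = -15.48 + -518 + -94.815 = -628.29 kJ/kg
Q = ṁ·Δh = 6.966 kg/s × -628.29 kJ/kg = -4376.7 kJ/s
|Q| = 4376.7 kW = 15756 MJ/h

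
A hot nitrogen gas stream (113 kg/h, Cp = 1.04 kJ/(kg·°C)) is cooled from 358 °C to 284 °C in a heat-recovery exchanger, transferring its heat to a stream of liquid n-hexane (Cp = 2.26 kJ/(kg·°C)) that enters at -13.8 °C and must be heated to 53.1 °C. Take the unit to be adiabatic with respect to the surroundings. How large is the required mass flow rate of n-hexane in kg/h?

ṁ_c = 57.5 kg/h

Heat released by hot stream: Q = 113 × 1.04 × (358 − 284) = 8696.5 kJ/h
Energy balance on cold side (adiabatic exchanger): Q = ṁ_c·Cp_c·(T_c,out − T_c,in)
ṁ_c = 8696.5 / [2.26 × (53.1 − -13.8)] = 57.519 kg/h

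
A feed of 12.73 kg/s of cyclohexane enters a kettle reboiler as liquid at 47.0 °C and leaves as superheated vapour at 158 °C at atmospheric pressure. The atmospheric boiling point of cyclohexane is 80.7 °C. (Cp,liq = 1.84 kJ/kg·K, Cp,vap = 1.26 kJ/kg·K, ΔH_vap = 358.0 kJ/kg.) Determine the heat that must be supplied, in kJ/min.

liquid 47.0→80.7 °C: 62.008 kJ/kg
vaporisation at 80.7 °C: 358 kJ/kg
vapour 80.7→158 °C: 97.398 kJ/kg
Δh = 62.008 + 358 + 97.398 = 517.41 kJ/kg
Q = ṁ·Δh = 12.73 kg/s × 517.41 kJ/kg = 6586.6 kJ/s
|Q| = 6586.6 kW = 395190 kJ/min

Q = 395000 kJ/min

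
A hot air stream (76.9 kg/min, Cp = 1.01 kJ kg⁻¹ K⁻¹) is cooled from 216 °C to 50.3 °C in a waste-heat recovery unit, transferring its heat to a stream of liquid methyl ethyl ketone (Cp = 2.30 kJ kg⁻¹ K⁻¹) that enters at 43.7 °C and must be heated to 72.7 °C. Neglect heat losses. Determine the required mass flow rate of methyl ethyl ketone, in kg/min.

Heat released by hot stream: Q = 76.9 × 1.01 × (216 − 50.3) = 12870 kJ/min
Energy balance on cold side (adiabatic exchanger): Q = ṁ_c·Cp_c·(T_c,out − T_c,in)
ṁ_c = 12870 / [2.30 × (72.7 − 43.7)] = 192.95 kg/min

ṁ_c = 193 kg/min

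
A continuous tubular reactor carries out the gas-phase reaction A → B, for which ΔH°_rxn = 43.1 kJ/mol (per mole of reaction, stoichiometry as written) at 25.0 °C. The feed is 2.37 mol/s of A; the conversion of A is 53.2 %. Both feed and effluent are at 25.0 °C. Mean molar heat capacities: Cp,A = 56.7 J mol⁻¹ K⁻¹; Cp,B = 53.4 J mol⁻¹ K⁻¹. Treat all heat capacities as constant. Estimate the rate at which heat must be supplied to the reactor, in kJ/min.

Q_in = 3260 kJ/min

Extent of reaction ξ = 0.532 × 2.37 = 1.2608 mol/s
Reaction term: ξ·ΔH°_rxn = 1.2608 × 43.1 = 54.342 kJ/s
Q = ΔH = 54.342 kJ/s = 54.342 kW
Heat supplied = 3260.5 kJ/min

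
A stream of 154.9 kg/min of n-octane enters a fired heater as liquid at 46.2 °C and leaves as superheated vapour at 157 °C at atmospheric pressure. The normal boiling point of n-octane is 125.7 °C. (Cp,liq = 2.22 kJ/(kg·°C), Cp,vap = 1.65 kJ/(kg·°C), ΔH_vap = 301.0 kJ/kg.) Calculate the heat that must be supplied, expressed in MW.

liquid 46.2→125.7 °C: 176.49 kJ/kg
vaporisation at 125.7 °C: 301 kJ/kg
vapour 125.7→157 °C: 51.645 kJ/kg
Δh = 176.49 + 301 + 51.645 = 529.13 kJ/kg
Q = ṁ·Δh = 154.9 kg/min × 529.13 kJ/kg = 81963 kJ/min
|Q| = 1366.1 kW = 1.3661 MW

Q = 1.37 MW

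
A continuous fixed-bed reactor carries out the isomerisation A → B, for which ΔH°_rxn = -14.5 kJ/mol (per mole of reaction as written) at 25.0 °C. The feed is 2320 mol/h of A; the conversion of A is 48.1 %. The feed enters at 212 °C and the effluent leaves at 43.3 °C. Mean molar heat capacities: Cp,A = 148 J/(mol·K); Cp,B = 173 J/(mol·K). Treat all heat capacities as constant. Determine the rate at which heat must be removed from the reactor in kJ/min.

Q_out = 1230 kJ/min

Extent of reaction ξ = 0.481 × 2320 = 1115.9 mol/h
Reaction term: ξ·ΔH°_rxn = 1115.9 × -14.5 = -16181 kJ/h
Sensible, feed 212→25 °C: -64208 kJ/h
Outlet flows (mol/h): A 1204.1, B 1115.9
Sensible, products 25→43.3 °C: 6794 kJ/h
Q = ΔH = -73595 kJ/h = -20.443 kW
Heat removed = 1226.6 kJ/min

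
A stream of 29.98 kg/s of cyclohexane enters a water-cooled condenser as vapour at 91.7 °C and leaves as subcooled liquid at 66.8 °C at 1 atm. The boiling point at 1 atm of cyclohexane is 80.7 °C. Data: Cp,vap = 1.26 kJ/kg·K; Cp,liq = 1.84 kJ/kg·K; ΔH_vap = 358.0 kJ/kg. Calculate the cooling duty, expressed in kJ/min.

vapour 91.7→80.7 °C: -13.86 kJ/kg
condensation at 80.7 °C: -358 kJ/kg
liquid 80.7→66.8 °C: -25.576 kJ/kg
Δh = -13.86 + -358 + -25.576 = -397.44 kJ/kg
Q = ṁ·Δh = 29.98 kg/s × -397.44 kJ/kg = -11915 kJ/s
|Q| = 11915 kW = 714910 kJ/min

Q_c = 715000 kJ/min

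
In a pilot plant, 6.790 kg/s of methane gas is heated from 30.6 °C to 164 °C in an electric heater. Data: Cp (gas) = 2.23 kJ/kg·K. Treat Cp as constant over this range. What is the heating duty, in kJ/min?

Q = 121000 kJ/min

Q = ṁ·Cp·ΔT = 6.790 × 2.23 × (164 − 30.6) = 2019.9 kJ/s
Heating duty = 121190 kJ/min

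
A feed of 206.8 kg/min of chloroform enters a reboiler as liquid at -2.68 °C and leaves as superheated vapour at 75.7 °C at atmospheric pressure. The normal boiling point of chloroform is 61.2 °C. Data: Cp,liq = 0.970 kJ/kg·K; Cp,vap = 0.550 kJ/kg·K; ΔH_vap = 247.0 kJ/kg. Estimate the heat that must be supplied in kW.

Q = 1090 kW

liquid -2.68→61.2 °C: 61.964 kJ/kg
vaporisation at 61.2 °C: 247 kJ/kg
vapour 61.2→75.7 °C: 7.975 kJ/kg
Δh = 61.964 + 247 + 7.975 = 316.94 kJ/kg
Q = ṁ·Δh = 206.8 kg/min × 316.94 kJ/kg = 65543 kJ/min
|Q| = 1092.4 kW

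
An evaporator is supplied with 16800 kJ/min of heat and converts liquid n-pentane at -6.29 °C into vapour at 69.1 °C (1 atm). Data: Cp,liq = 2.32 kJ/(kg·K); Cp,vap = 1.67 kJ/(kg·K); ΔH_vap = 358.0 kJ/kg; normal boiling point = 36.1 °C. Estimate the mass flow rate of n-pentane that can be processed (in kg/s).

ṁ = 0.547 kg/s

Δh = 2.32×(36.1−-6.29) + 358.0 + 1.67×(69.1−36.1) = 511.45 kJ/kg
Q = 16800 kJ/min = 280 kJ/s = 280 kJ/s
ṁ = Q/Δh = 280 / 511.45 = 0.54746 kg/s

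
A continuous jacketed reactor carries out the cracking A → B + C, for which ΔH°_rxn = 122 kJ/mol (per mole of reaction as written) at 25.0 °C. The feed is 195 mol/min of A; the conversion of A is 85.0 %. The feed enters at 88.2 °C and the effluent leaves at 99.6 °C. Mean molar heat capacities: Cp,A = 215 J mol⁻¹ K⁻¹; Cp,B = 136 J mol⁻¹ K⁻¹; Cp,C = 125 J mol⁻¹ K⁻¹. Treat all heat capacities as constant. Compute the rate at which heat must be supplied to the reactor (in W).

Extent of reaction ξ = 0.850 × 195 = 165.75 mol/min
Reaction term: ξ·ΔH°_rxn = 165.75 × 122 = 20222 kJ/min
Sensible, feed 88.2→25 °C: -2649.7 kJ/min
Outlet flows (mol/min): A 29.25, B 165.75, C 165.75
Sensible, products 25→99.6 °C: 3696.4 kJ/min
Q = ΔH = 21268 kJ/min = 354.47 kW
Heat supplied = 354470 W

Q_in = 354000 W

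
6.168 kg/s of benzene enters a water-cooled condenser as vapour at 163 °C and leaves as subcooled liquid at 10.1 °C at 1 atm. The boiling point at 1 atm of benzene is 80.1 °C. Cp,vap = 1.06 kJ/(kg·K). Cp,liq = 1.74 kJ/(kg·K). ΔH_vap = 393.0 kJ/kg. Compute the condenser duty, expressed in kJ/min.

Q_c = 223000 kJ/min

vapour 163→80.1 °C: -87.874 kJ/kg
condensation at 80.1 °C: -393 kJ/kg
liquid 80.1→10.1 °C: -121.8 kJ/kg
Δh = -87.874 + -393 + -121.8 = -602.67 kJ/kg
Q = ṁ·Δh = 6.168 kg/s × -602.67 kJ/kg = -3717.3 kJ/s
|Q| = 3717.3 kW = 223040 kJ/min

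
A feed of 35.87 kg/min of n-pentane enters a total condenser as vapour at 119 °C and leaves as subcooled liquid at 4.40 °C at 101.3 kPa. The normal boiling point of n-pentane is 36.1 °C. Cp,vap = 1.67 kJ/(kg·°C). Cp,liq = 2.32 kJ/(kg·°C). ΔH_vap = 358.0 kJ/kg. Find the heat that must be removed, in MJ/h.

vapour 119→36.1 °C: -138.44 kJ/kg
condensation at 36.1 °C: -358 kJ/kg
liquid 36.1→4.40 °C: -73.544 kJ/kg
Δh = -138.44 + -358 + -73.544 = -569.99 kJ/kg
Q = ṁ·Δh = 35.87 kg/min × -569.99 kJ/kg = -20445 kJ/min
|Q| = 340.76 kW = 1226.7 MJ/h

Q_c = 1230 MJ/h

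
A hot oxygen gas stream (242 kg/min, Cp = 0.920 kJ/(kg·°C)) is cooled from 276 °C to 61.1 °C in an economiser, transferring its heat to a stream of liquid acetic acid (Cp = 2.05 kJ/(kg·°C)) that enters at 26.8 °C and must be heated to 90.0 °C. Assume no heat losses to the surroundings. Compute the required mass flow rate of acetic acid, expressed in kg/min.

Heat released by hot stream: Q = 242 × 0.920 × (276 − 61.1) = 47845 kJ/min
Energy balance on cold side (adiabatic exchanger): Q = ṁ_c·Cp_c·(T_c,out − T_c,in)
ṁ_c = 47845 / [2.05 × (90.0 − 26.8)] = 369.29 kg/min

ṁ_c = 369 kg/min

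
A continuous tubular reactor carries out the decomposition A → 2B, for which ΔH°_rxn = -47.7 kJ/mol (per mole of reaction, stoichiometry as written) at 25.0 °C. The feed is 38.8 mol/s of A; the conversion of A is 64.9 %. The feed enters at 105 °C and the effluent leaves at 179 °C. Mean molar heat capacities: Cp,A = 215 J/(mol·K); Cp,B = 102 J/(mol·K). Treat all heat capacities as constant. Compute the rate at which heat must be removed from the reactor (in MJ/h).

Extent of reaction ξ = 0.649 × 38.8 = 25.181 mol/s
Reaction term: ξ·ΔH°_rxn = 25.181 × -47.7 = -1201.1 kJ/s
Sensible, feed 105→25 °C: -667.36 kJ/s
Outlet flows (mol/s): A 13.619, B 50.362
Sensible, products 25→179 °C: 1242 kJ/s
Q = ΔH = -626.49 kJ/s = -626.49 kW
Heat removed = 2255.4 MJ/h

Q_out = 2260 MJ/h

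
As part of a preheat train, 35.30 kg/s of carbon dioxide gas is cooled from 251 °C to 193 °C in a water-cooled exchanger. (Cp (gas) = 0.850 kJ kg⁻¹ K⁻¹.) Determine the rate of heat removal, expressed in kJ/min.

Q = ṁ·Cp·ΔT = 35.30 × 0.850 × (193 − 251) = -1740.3 kJ/s
Cooling duty = 104420 kJ/min

Q_c = 104000 kJ/min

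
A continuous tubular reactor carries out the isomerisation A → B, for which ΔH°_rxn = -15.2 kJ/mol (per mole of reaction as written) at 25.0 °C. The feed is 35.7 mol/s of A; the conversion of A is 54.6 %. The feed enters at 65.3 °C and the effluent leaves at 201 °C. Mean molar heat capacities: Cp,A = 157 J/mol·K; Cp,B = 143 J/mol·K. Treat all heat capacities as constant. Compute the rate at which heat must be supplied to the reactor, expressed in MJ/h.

Extent of reaction ξ = 0.546 × 35.7 = 19.492 mol/s
Reaction term: ξ·ΔH°_rxn = 19.492 × -15.2 = -296.28 kJ/s
Sensible, feed 65.3→25 °C: -225.88 kJ/s
Outlet flows (mol/s): A 16.208, B 19.492
Sensible, products 25→201 °C: 938.43 kJ/s
Q = ΔH = 416.27 kJ/s = 416.27 kW
Heat supplied = 1498.6 MJ/h

Q_in = 1500 MJ/h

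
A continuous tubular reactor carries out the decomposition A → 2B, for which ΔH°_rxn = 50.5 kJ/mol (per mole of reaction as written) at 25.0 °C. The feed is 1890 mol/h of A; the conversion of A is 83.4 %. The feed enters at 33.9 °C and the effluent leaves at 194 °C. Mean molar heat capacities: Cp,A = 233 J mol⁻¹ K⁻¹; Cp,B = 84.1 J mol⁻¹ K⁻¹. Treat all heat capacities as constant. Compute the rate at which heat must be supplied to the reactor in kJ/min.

Q_in = 2210 kJ/min

Extent of reaction ξ = 0.834 × 1890 = 1576.3 mol/h
Reaction term: ξ·ΔH°_rxn = 1576.3 × 50.5 = 79601 kJ/h
Sensible, feed 33.9→25 °C: -3919.3 kJ/h
Outlet flows (mol/h): A 313.74, B 3152.5
Sensible, products 25→194 °C: 57161 kJ/h
Q = ΔH = 132840 kJ/h = 36.901 kW
Heat supplied = 2214 kJ/min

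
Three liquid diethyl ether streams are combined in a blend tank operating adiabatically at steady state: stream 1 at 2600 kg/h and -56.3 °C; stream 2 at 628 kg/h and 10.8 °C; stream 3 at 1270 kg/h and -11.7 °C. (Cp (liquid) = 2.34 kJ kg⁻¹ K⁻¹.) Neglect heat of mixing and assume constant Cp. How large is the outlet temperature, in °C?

Energy balance with Q = 0: Σ ṁᵢCp,ᵢ(T_out − Tᵢ) = 0
T_out = Σ ṁᵢCp,ᵢTᵢ / Σ ṁᵢCp,ᵢ
      = -361430 / 10525 = -34.339 °C

T_out = -34.3 °C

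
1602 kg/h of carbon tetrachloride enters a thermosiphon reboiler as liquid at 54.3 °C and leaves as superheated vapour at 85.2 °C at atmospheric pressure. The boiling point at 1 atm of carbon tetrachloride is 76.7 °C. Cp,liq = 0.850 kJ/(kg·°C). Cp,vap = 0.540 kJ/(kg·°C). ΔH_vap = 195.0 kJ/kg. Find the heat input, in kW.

Q = 97.3 kW

liquid 54.3→76.7 °C: 19.04 kJ/kg
vaporisation at 76.7 °C: 195 kJ/kg
vapour 76.7→85.2 °C: 4.59 kJ/kg
Δh = 19.04 + 195 + 4.59 = 218.63 kJ/kg
Q = ṁ·Δh = 1602 kg/h × 218.63 kJ/kg = 350250 kJ/h
|Q| = 97.29 kW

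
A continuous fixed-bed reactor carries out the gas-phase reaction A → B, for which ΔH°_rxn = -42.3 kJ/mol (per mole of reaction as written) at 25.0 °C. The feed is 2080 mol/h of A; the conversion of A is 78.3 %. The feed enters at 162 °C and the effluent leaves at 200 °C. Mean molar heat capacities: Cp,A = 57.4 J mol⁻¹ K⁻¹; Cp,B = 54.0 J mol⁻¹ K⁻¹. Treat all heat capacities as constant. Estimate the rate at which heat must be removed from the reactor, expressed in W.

Extent of reaction ξ = 0.783 × 2080 = 1628.6 mol/h
Reaction term: ξ·ΔH°_rxn = 1628.6 × -42.3 = -68891 kJ/h
Sensible, feed 162→25 °C: -16357 kJ/h
Outlet flows (mol/h): A 451.36, B 1628.6
Sensible, products 25→200 °C: 19925 kJ/h
Q = ΔH = -65324 kJ/h = -18.145 kW
Heat removed = 18145 W

Q_out = 18100 W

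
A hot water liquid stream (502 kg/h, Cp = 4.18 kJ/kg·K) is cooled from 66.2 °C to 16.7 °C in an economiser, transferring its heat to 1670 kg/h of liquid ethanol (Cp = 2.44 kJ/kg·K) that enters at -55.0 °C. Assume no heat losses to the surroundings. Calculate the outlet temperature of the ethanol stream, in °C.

T_c,out = -29.5 °C

Heat released by hot stream: Q = 502 × 4.18 × (66.2 − 16.7) = 103870 kJ/h
Energy balance on cold side (adiabatic exchanger): Q = ṁ_c·Cp_c·(T_c,out − T_c,in)
T_c,out = -55.0 + 103870/(1670 × 2.44) = -29.509 °C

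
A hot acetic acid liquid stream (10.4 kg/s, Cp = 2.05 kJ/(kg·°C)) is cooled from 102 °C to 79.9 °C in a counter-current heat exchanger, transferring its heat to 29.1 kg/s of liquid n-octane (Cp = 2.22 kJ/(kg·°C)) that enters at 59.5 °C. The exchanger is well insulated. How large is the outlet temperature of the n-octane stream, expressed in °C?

T_c,out = 66.8 °C

Heat released by hot stream: Q = 10.4 × 2.05 × (102 − 79.9) = 471.17 kJ/s
Energy balance on cold side (adiabatic exchanger): Q = ṁ_c·Cp_c·(T_c,out − T_c,in)
T_c,out = 59.5 + 471.17/(29.1 × 2.22) = 66.793 °C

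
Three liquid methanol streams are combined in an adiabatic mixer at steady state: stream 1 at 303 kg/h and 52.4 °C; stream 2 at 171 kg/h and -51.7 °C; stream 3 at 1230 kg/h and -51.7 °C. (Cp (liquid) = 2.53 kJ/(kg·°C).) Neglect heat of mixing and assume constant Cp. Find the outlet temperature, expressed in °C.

No heat crosses the boundary, so H_out = H_in.
T_out = Σ ṁᵢCp,ᵢTᵢ / Σ ṁᵢCp,ᵢ
      = -143080 / 4311.1 = -33.189 °C

T_out = -33.2 °C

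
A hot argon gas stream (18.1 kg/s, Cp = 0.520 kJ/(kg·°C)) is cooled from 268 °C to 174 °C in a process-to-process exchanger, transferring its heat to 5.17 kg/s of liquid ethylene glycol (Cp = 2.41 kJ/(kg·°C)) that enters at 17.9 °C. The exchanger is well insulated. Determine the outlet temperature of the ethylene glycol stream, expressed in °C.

T_c,out = 88.9 °C

Heat released by hot stream: Q = 18.1 × 0.520 × (268 − 174) = 884.73 kJ/s
Energy balance on cold side (adiabatic exchanger): Q = ṁ_c·Cp_c·(T_c,out − T_c,in)
T_c,out = 17.9 + 884.73/(5.17 × 2.41) = 88.907 °C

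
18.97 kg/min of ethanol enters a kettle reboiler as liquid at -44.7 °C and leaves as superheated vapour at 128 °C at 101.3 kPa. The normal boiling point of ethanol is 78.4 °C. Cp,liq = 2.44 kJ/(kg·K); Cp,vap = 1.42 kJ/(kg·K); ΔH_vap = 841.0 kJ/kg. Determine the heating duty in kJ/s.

Q = 383 kJ/s

liquid -44.7→78.4 °C: 300.36 kJ/kg
vaporisation at 78.4 °C: 841 kJ/kg
vapour 78.4→128 °C: 70.432 kJ/kg
Δh = 300.36 + 841 + 70.432 = 1211.8 kJ/kg
Q = ṁ·Δh = 18.97 kg/min × 1211.8 kJ/kg = 22988 kJ/min
|Q| = 383.13 kW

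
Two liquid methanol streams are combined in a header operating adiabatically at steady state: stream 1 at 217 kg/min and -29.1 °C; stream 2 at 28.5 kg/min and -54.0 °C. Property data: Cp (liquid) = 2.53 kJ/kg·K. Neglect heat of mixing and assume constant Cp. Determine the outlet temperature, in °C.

T_out = -32.0 °C

Adiabatic, steady state ⇒ Σ ṁᵢCp,ᵢ(T_out − Tᵢ) = 0
Σ ṁᵢCp,ᵢTᵢ = 217×2.53×-29.1 + 28.5×2.53×-54.0 = -19870
Σ ṁᵢCp,ᵢ = 217×2.53 + 28.5×2.53 = 621.12
T_out = -19870 / 621.12 = -31.991 °C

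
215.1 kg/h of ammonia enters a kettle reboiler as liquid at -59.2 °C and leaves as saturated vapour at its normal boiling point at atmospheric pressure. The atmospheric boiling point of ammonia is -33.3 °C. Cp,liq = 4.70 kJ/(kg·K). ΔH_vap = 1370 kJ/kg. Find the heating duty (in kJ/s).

Q = 89.1 kJ/s

liquid -59.2→-33.3 °C: 121.73 kJ/kg
vaporisation at -33.3 °C: 1370 kJ/kg
Δh = 121.73 + 1370 = 1491.7 kJ/kg
Q = ṁ·Δh = 215.1 kg/h × 1491.7 kJ/kg = 320870 kJ/h
|Q| = 89.131 kW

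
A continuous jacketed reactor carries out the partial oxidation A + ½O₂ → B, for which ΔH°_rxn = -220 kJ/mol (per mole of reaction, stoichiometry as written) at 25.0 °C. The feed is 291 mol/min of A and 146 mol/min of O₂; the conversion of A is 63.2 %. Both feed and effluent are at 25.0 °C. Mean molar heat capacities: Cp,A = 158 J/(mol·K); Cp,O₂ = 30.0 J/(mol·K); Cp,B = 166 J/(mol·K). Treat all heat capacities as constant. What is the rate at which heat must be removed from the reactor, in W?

Q_out = 674000 W

Extent of reaction ξ = 0.632 × 291 = 183.91 mol/min
Reaction term: ξ·ΔH°_rxn = 183.91 × -220 = -40461 kJ/min
Q = ΔH = -40461 kJ/min = -674.34 kW
Heat removed = 674340 W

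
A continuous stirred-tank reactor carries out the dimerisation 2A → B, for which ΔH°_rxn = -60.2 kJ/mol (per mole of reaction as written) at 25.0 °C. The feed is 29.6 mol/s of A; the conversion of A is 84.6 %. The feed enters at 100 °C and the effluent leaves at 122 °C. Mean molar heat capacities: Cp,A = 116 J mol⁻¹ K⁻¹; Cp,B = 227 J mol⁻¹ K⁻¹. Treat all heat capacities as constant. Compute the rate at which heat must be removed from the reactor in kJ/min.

Extent of reaction ξ = 0.846 × 29.6 / 2 = 12.521 mol/s
Reaction term: ξ·ΔH°_rxn = 12.521 × -60.2 = -753.75 kJ/s
Sensible, feed 100→25 °C: -257.52 kJ/s
Outlet flows (mol/s): A 4.5584, B 12.521
Sensible, products 25→122 °C: 326.99 kJ/s
Q = ΔH = -684.29 kJ/s = -684.29 kW
Heat removed = 41057 kJ/min

Q_out = 41100 kJ/min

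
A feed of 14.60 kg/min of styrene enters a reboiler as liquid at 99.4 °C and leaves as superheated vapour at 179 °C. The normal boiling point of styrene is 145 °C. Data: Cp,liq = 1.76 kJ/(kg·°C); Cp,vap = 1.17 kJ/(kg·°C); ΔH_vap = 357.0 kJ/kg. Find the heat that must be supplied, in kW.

Q = 116 kW

liquid 99.4→145 °C: 80.256 kJ/kg
vaporisation at 145 °C: 357 kJ/kg
vapour 145→179 °C: 39.78 kJ/kg
Δh = 80.256 + 357 + 39.78 = 477.04 kJ/kg
Q = ṁ·Δh = 14.60 kg/min × 477.04 kJ/kg = 6964.7 kJ/min
|Q| = 116.08 kW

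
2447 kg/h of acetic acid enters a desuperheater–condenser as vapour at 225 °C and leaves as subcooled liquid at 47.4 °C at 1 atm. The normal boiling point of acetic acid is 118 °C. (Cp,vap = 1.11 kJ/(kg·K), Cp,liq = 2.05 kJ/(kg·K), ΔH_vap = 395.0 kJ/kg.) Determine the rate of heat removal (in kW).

vapour 225→118 °C: -118.77 kJ/kg
condensation at 118 °C: -395 kJ/kg
liquid 118→47.4 °C: -144.73 kJ/kg
Δh = -118.77 + -395 + -144.73 = -658.5 kJ/kg
Q = ṁ·Δh = 2447 kg/h × -658.5 kJ/kg = -1.6113e+06 kJ/h
|Q| = 447.6 kW

Q_c = 448 kW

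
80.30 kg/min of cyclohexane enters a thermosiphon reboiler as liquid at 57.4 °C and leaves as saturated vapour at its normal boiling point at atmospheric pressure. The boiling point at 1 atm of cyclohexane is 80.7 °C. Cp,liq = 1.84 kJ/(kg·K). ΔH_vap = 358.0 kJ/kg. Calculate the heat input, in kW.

liquid 57.4→80.7 °C: 42.872 kJ/kg
vaporisation at 80.7 °C: 358 kJ/kg
Δh = 42.872 + 358 = 400.87 kJ/kg
Q = ṁ·Δh = 80.30 kg/min × 400.87 kJ/kg = 32190 kJ/min
|Q| = 536.5 kW

Q = 537 kW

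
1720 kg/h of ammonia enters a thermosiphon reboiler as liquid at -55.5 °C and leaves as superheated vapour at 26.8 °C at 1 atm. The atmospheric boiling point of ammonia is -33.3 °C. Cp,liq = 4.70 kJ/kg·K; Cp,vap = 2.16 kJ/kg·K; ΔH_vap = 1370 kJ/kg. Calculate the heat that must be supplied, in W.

liquid -55.5→-33.3 °C: 104.34 kJ/kg
vaporisation at -33.3 °C: 1370 kJ/kg
vapour -33.3→26.8 °C: 129.82 kJ/kg
Δh = 104.34 + 1370 + 129.82 = 1604.2 kJ/kg
Q = ṁ·Δh = 1720 kg/h × 1604.2 kJ/kg = 2.7591e+06 kJ/h
|Q| = 766.43 kW = 766430 W

Q = 766000 W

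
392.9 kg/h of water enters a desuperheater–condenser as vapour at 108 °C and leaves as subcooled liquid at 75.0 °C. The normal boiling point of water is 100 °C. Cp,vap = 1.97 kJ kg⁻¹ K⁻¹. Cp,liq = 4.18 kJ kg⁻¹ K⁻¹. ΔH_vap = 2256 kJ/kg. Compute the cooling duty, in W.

Q_c = 259000 W

vapour 108→100 °C: -15.76 kJ/kg
condensation at 100 °C: -2256 kJ/kg
liquid 100→75.0 °C: -104.5 kJ/kg
Δh = -15.76 + -2256 + -104.5 = -2376.3 kJ/kg
Q = ṁ·Δh = 392.9 kg/h × -2376.3 kJ/kg = -933630 kJ/h
|Q| = 259.34 kW = 259340 W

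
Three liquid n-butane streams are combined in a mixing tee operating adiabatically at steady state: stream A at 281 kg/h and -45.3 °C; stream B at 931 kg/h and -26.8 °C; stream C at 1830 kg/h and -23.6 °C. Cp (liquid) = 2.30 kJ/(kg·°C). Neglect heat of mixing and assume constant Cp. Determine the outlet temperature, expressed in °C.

T_out = -26.6 °C

No heat crosses the boundary, so H_out = H_in.
Σ ṁᵢCp,ᵢTᵢ = 281×2.30×-45.3 + 931×2.30×-26.8 + 1830×2.30×-23.6 = -186000
Σ ṁᵢCp,ᵢ = 281×2.30 + 931×2.30 + 1830×2.30 = 6996.6
T_out = -186000 / 6996.6 = -26.584 °C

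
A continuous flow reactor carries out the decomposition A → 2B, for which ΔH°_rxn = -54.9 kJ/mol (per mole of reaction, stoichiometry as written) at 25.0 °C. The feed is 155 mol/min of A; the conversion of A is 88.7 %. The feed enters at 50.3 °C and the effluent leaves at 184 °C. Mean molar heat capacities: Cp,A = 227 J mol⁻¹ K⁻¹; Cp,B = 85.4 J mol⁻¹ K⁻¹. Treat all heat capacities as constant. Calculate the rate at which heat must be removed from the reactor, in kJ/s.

Extent of reaction ξ = 0.887 × 155 = 137.49 mol/min
Reaction term: ξ·ΔH°_rxn = 137.49 × -54.9 = -7547.9 kJ/min
Sensible, feed 50.3→25 °C: -890.18 kJ/min
Outlet flows (mol/min): A 17.515, B 274.97
Sensible, products 25→184 °C: 4365.9 kJ/min
Q = ΔH = -4072.2 kJ/min = -67.871 kW
Heat removed = 67.871 kJ/s

Q_out = 67.9 kJ/s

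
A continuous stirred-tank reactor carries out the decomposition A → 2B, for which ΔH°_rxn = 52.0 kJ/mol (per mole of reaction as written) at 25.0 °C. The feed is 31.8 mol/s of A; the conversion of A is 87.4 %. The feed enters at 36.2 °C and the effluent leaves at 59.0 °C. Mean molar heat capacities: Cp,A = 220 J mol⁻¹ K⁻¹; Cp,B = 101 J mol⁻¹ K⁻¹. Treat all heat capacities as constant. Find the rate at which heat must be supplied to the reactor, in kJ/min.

Extent of reaction ξ = 0.874 × 31.8 = 27.793 mol/s
Reaction term: ξ·ΔH°_rxn = 27.793 × 52.0 = 1445.2 kJ/s
Sensible, feed 36.2→25 °C: -78.355 kJ/s
Outlet flows (mol/s): A 4.0068, B 55.586
Sensible, products 25→59.0 °C: 220.85 kJ/s
Q = ΔH = 1587.7 kJ/s = 1587.7 kW
Heat supplied = 95265 kJ/min

Q_in = 95300 kJ/min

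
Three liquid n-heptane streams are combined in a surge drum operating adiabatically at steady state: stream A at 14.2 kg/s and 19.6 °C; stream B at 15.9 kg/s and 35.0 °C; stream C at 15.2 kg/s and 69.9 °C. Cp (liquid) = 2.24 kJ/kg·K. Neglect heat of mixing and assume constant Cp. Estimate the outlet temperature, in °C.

No heat crosses the boundary, so H_out = H_in.
Σ ṁᵢCp,ᵢTᵢ = 14.2×2.24×19.6 + 15.9×2.24×35.0 + 15.2×2.24×69.9 = 4250
Σ ṁᵢCp,ᵢ = 14.2×2.24 + 15.9×2.24 + 15.2×2.24 = 101.47
T_out = 4250 / 101.47 = 41.883 °C

T_out = 41.9 °C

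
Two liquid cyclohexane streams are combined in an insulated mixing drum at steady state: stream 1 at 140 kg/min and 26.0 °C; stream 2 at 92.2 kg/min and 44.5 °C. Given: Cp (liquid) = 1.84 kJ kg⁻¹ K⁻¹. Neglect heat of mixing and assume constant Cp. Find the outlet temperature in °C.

Adiabatic, steady state ⇒ Σ ṁᵢCp,ᵢ(T_out − Tᵢ) = 0
T_out = Σ ṁᵢCp,ᵢTᵢ / Σ ṁᵢCp,ᵢ
      = 14247 / 427.25 = 33.346 °C

T_out = 33.3 °C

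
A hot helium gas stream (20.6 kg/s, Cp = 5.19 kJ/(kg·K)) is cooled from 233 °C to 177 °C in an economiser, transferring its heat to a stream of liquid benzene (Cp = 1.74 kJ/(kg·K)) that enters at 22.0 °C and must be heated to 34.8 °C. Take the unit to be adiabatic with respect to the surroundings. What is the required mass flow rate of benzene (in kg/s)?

Heat released by hot stream: Q = 20.6 × 5.19 × (233 − 177) = 5987.2 kJ/s
Energy balance on cold side (adiabatic exchanger): Q = ṁ_c·Cp_c·(T_c,out − T_c,in)
ṁ_c = 5987.2 / [1.74 × (34.8 − 22.0)] = 268.82 kg/s

ṁ_c = 269 kg/s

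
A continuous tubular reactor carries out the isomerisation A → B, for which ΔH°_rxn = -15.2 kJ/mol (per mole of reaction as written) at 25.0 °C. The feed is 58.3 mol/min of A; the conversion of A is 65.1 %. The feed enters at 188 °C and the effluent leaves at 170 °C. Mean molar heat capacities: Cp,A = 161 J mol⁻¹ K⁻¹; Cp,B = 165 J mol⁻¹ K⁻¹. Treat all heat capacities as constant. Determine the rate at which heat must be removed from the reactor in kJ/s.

Extent of reaction ξ = 0.651 × 58.3 = 37.953 mol/min
Reaction term: ξ·ΔH°_rxn = 37.953 × -15.2 = -576.89 kJ/min
Sensible, feed 188→25 °C: -1530 kJ/min
Outlet flows (mol/min): A 20.347, B 37.953
Sensible, products 25→170 °C: 1383 kJ/min
Q = ΔH = -723.83 kJ/min = -12.064 kW
Heat removed = 12.064 kJ/s

Q_out = 12.1 kJ/s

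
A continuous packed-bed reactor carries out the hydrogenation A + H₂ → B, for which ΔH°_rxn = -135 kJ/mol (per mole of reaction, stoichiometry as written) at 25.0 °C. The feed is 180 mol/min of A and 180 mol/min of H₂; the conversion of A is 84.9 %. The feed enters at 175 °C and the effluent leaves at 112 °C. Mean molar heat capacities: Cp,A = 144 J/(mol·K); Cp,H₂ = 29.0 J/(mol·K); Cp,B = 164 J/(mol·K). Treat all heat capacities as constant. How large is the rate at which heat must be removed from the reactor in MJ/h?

Q_out = 1360 MJ/h

Extent of reaction ξ = 0.849 × 180 = 152.82 mol/min
Reaction term: ξ·ΔH°_rxn = 152.82 × -135 = -20631 kJ/min
Sensible, feed 175→25 °C: -4671 kJ/min
Outlet flows (mol/min): A 27.18, H₂ 27.18, B 152.82
Sensible, products 25→112 °C: 2589.5 kJ/min
Q = ΔH = -22712 kJ/min = -378.54 kW
Heat removed = 1362.7 MJ/h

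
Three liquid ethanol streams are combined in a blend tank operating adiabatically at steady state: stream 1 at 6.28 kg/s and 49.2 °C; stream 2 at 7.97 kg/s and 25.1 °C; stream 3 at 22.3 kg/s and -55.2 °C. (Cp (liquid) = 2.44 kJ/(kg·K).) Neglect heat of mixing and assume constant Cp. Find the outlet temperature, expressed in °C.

No heat crosses the boundary, so H_out = H_in.
Σ ṁᵢCp,ᵢTᵢ = 6.28×2.44×49.2 + 7.97×2.44×25.1 + 22.3×2.44×-55.2 = -1761.5
Σ ṁᵢCp,ᵢ = 6.28×2.44 + 7.97×2.44 + 22.3×2.44 = 89.182
T_out = -1761.5 / 89.182 = -19.752 °C

T_out = -19.8 °C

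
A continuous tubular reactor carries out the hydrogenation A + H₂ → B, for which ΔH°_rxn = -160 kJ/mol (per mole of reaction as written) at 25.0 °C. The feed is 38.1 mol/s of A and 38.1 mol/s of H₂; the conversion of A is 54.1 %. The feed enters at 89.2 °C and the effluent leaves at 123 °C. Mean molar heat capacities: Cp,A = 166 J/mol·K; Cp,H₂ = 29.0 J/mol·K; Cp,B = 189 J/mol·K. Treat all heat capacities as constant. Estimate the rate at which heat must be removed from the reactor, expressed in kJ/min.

Extent of reaction ξ = 0.541 × 38.1 = 20.612 mol/s
Reaction term: ξ·ΔH°_rxn = 20.612 × -160 = -3297.9 kJ/s
Sensible, feed 89.2→25 °C: -476.97 kJ/s
Outlet flows (mol/s): A 17.488, H₂ 17.488, B 20.612
Sensible, products 25→123 °C: 715.97 kJ/s
Q = ΔH = -3058.9 kJ/s = -3058.9 kW
Heat removed = 183540 kJ/min

Q_out = 184000 kJ/min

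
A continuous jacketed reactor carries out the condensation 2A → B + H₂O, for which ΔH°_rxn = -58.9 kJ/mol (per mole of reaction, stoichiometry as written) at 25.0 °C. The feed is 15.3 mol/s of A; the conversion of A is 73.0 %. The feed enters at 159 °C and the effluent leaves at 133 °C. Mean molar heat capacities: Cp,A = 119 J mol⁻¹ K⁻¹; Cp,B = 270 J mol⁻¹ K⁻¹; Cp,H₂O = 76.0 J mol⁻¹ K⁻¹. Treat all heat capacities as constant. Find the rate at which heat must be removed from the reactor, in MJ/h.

Q_out = 1120 MJ/h

Extent of reaction ξ = 0.730 × 15.3 / 2 = 5.5845 mol/s
Reaction term: ξ·ΔH°_rxn = 5.5845 × -58.9 = -328.93 kJ/s
Sensible, feed 159→25 °C: -243.97 kJ/s
Outlet flows (mol/s): A 4.131, B 5.5845, H₂O 5.5845
Sensible, products 25→133 °C: 261.77 kJ/s
Q = ΔH = -311.13 kJ/s = -311.13 kW
Heat removed = 1120.1 MJ/h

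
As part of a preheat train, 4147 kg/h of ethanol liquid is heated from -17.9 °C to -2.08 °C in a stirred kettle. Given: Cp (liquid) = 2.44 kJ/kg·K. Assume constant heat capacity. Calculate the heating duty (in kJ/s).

Q = ṁ·Cp·ΔT = 4147 × 2.44 × (-2.08 − -17.9) = 160080 kJ/h
Converting: 160080 / 3600 s = 44.466 kW

Q = 44.5 kJ/s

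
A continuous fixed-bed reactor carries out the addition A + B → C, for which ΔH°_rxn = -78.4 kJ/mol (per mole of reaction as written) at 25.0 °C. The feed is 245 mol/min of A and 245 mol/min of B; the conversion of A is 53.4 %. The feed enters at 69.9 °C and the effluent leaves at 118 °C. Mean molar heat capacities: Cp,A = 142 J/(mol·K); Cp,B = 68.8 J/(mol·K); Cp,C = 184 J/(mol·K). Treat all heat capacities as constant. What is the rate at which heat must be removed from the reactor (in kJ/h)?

Extent of reaction ξ = 0.534 × 245 = 130.83 mol/min
Reaction term: ξ·ΔH°_rxn = 130.83 × -78.4 = -10257 kJ/min
Sensible, feed 69.9→25 °C: -2318.9 kJ/min
Outlet flows (mol/min): A 114.17, B 114.17, C 130.83
Sensible, products 25→118 °C: 4477 kJ/min
Q = ΔH = -8099 kJ/min = -134.98 kW
Heat removed = 485940 kJ/h

Q_out = 486000 kJ/h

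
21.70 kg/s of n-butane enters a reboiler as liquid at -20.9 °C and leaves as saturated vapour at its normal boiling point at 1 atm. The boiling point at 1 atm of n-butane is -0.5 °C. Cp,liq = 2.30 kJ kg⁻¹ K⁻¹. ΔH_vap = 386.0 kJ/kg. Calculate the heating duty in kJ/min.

Q = 564000 kJ/min

liquid -20.9→-0.5 °C: 46.92 kJ/kg
vaporisation at -0.5 °C: 386 kJ/kg
Δh = 46.92 + 386 = 432.92 kJ/kg
Q = ṁ·Δh = 21.70 kg/s × 432.92 kJ/kg = 9394.4 kJ/s
|Q| = 9394.4 kW = 563660 kJ/min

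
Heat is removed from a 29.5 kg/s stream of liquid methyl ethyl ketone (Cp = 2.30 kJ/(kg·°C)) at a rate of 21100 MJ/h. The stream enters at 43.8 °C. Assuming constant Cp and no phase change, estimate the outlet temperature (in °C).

Q = 21100 MJ/h = 5861.1 kJ/s
ΔT = Q/(ṁ·Cp) = 5861.1/(29.5×2.30) = 86.383 K
T_out = 43.8 − 86.383 = -42.583 °C

T_out = -42.6 °C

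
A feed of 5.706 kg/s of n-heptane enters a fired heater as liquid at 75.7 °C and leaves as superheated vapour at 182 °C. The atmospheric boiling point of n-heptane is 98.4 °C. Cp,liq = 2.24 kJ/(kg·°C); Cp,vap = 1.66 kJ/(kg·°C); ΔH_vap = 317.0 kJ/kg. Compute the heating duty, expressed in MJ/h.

Q = 10400 MJ/h

liquid 75.7→98.4 °C: 50.848 kJ/kg
vaporisation at 98.4 °C: 317 kJ/kg
vapour 98.4→182 °C: 138.78 kJ/kg
Δh = 50.848 + 317 + 138.78 = 506.62 kJ/kg
Q = ṁ·Δh = 5.706 kg/s × 506.62 kJ/kg = 2890.8 kJ/s
|Q| = 2890.8 kW = 10407 MJ/h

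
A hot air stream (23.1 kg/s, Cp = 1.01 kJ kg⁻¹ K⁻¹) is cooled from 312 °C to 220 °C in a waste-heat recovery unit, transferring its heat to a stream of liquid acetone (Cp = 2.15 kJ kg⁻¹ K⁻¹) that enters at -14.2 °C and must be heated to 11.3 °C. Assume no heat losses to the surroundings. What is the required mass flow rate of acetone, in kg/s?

Heat released by hot stream: Q = 23.1 × 1.01 × (312 − 220) = 2146.5 kJ/s
Energy balance on cold side (adiabatic exchanger): Q = ṁ_c·Cp_c·(T_c,out − T_c,in)
ṁ_c = 2146.5 / [2.15 × (11.3 − -14.2)] = 39.151 kg/s

ṁ_c = 39.2 kg/s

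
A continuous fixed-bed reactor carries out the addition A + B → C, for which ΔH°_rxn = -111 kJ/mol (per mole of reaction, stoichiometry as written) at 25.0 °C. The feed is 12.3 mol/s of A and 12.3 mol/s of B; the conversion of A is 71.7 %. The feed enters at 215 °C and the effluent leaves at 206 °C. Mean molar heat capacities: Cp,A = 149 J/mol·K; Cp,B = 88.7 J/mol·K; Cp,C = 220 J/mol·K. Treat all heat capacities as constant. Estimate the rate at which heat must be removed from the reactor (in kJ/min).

Extent of reaction ξ = 0.717 × 12.3 = 8.8191 mol/s
Reaction term: ξ·ΔH°_rxn = 8.8191 × -111 = -978.92 kJ/s
Sensible, feed 215→25 °C: -555.5 kJ/s
Outlet flows (mol/s): A 3.4809, B 3.4809, C 8.8191
Sensible, products 25→206 °C: 500.94 kJ/s
Q = ΔH = -1033.5 kJ/s = -1033.5 kW
Heat removed = 62009 kJ/min

Q_out = 62000 kJ/min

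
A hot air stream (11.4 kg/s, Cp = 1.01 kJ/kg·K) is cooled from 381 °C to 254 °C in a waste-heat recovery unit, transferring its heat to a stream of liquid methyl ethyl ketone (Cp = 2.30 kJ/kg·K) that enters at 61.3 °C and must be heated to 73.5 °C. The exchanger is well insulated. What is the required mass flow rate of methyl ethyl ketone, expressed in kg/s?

ṁ_c = 52.1 kg/s

Heat released by hot stream: Q = 11.4 × 1.01 × (381 − 254) = 1462.3 kJ/s
Energy balance on cold side (adiabatic exchanger): Q = ṁ_c·Cp_c·(T_c,out − T_c,in)
ṁ_c = 1462.3 / [2.30 × (73.5 − 61.3)] = 52.113 kg/s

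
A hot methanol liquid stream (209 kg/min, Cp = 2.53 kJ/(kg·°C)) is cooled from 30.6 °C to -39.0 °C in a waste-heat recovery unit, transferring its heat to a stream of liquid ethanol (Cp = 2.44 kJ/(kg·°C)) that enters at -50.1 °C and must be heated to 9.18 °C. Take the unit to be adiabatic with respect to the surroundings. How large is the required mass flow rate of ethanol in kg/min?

Heat released by hot stream: Q = 209 × 2.53 × (30.6 − -39.0) = 36802 kJ/min
Energy balance on cold side (adiabatic exchanger): Q = ṁ_c·Cp_c·(T_c,out − T_c,in)
ṁ_c = 36802 / [2.44 × (9.18 − -50.1)] = 254.44 kg/min

ṁ_c = 254 kg/min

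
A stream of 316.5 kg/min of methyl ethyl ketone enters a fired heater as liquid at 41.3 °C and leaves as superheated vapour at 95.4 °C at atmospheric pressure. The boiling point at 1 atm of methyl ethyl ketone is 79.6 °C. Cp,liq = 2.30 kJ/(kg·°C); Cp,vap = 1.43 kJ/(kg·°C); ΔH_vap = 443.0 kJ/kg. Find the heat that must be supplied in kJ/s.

Q = 2920 kJ/s

liquid 41.3→79.6 °C: 88.09 kJ/kg
vaporisation at 79.6 °C: 443 kJ/kg
vapour 79.6→95.4 °C: 22.594 kJ/kg
Δh = 88.09 + 443 + 22.594 = 553.68 kJ/kg
Q = ṁ·Δh = 316.5 kg/min × 553.68 kJ/kg = 175240 kJ/min
|Q| = 2920.7 kW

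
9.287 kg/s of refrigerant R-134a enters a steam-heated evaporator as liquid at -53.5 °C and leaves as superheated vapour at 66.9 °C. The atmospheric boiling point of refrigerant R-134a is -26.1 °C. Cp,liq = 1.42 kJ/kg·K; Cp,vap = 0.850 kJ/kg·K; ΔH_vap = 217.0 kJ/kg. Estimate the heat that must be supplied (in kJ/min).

liquid -53.5→-26.1 °C: 38.908 kJ/kg
vaporisation at -26.1 °C: 217 kJ/kg
vapour -26.1→66.9 °C: 79.05 kJ/kg
Δh = 38.908 + 217 + 79.05 = 334.96 kJ/kg
Q = ṁ·Δh = 9.287 kg/s × 334.96 kJ/kg = 3110.8 kJ/s
|Q| = 3110.8 kW = 186650 kJ/min

Q = 187000 kJ/min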